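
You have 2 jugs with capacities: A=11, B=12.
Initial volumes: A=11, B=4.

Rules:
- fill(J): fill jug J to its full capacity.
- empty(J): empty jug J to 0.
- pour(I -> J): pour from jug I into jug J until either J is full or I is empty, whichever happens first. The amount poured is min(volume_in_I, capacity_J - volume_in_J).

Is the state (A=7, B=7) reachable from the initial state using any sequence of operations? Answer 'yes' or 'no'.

Answer: no

Derivation:
BFS explored all 46 reachable states.
Reachable set includes: (0,0), (0,1), (0,2), (0,3), (0,4), (0,5), (0,6), (0,7), (0,8), (0,9), (0,10), (0,11) ...
Target (A=7, B=7) not in reachable set → no.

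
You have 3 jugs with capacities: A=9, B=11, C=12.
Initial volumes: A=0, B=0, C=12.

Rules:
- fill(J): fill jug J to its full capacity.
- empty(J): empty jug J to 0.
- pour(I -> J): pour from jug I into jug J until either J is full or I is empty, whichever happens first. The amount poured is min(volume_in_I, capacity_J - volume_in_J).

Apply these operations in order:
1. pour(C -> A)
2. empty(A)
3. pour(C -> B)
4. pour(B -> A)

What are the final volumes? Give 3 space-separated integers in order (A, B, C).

Answer: 3 0 0

Derivation:
Step 1: pour(C -> A) -> (A=9 B=0 C=3)
Step 2: empty(A) -> (A=0 B=0 C=3)
Step 3: pour(C -> B) -> (A=0 B=3 C=0)
Step 4: pour(B -> A) -> (A=3 B=0 C=0)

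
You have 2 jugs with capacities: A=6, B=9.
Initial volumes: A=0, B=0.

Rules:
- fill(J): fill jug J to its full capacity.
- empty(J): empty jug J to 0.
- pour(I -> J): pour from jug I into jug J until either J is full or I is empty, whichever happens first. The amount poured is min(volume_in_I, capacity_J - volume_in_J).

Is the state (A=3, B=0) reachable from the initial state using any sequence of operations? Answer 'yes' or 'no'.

BFS from (A=0, B=0):
  1. fill(B) -> (A=0 B=9)
  2. pour(B -> A) -> (A=6 B=3)
  3. empty(A) -> (A=0 B=3)
  4. pour(B -> A) -> (A=3 B=0)
Target reached → yes.

Answer: yes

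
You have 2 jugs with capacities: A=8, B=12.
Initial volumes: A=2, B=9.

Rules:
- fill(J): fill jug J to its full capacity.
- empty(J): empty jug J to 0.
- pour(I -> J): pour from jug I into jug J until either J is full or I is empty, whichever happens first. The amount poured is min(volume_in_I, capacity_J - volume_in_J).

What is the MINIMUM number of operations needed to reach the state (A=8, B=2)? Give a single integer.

Answer: 3

Derivation:
BFS from (A=2, B=9). One shortest path:
  1. empty(B) -> (A=2 B=0)
  2. pour(A -> B) -> (A=0 B=2)
  3. fill(A) -> (A=8 B=2)
Reached target in 3 moves.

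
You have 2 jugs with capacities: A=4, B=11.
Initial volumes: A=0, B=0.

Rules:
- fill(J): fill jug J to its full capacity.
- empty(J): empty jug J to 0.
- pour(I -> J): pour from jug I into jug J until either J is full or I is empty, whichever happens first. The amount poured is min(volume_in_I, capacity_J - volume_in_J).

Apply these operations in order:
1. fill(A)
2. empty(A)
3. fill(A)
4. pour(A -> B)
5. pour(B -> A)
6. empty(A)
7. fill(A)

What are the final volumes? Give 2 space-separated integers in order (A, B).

Answer: 4 0

Derivation:
Step 1: fill(A) -> (A=4 B=0)
Step 2: empty(A) -> (A=0 B=0)
Step 3: fill(A) -> (A=4 B=0)
Step 4: pour(A -> B) -> (A=0 B=4)
Step 5: pour(B -> A) -> (A=4 B=0)
Step 6: empty(A) -> (A=0 B=0)
Step 7: fill(A) -> (A=4 B=0)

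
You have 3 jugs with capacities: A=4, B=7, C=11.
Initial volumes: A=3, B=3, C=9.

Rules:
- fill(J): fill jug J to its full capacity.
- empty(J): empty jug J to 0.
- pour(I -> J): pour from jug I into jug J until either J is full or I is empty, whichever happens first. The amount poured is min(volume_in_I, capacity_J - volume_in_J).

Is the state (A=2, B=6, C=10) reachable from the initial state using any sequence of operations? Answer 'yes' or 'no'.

Answer: no

Derivation:
BFS explored all 301 reachable states.
Reachable set includes: (0,0,0), (0,0,1), (0,0,2), (0,0,3), (0,0,4), (0,0,5), (0,0,6), (0,0,7), (0,0,8), (0,0,9), (0,0,10), (0,0,11) ...
Target (A=2, B=6, C=10) not in reachable set → no.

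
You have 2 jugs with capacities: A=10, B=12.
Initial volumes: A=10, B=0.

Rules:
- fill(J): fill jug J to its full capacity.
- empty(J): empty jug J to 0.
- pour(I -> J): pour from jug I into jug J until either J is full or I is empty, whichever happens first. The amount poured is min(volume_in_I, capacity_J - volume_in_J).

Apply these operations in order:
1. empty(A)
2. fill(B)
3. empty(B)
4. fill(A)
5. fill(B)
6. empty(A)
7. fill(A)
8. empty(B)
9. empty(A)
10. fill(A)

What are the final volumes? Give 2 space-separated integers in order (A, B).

Answer: 10 0

Derivation:
Step 1: empty(A) -> (A=0 B=0)
Step 2: fill(B) -> (A=0 B=12)
Step 3: empty(B) -> (A=0 B=0)
Step 4: fill(A) -> (A=10 B=0)
Step 5: fill(B) -> (A=10 B=12)
Step 6: empty(A) -> (A=0 B=12)
Step 7: fill(A) -> (A=10 B=12)
Step 8: empty(B) -> (A=10 B=0)
Step 9: empty(A) -> (A=0 B=0)
Step 10: fill(A) -> (A=10 B=0)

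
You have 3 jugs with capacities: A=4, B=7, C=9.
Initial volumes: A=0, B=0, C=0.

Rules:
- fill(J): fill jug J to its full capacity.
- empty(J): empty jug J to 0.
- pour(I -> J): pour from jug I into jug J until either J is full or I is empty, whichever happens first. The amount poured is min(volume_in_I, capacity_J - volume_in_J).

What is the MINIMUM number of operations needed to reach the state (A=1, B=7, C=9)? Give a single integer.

Answer: 5

Derivation:
BFS from (A=0, B=0, C=0). One shortest path:
  1. fill(A) -> (A=4 B=0 C=0)
  2. fill(C) -> (A=4 B=0 C=9)
  3. pour(A -> B) -> (A=0 B=4 C=9)
  4. fill(A) -> (A=4 B=4 C=9)
  5. pour(A -> B) -> (A=1 B=7 C=9)
Reached target in 5 moves.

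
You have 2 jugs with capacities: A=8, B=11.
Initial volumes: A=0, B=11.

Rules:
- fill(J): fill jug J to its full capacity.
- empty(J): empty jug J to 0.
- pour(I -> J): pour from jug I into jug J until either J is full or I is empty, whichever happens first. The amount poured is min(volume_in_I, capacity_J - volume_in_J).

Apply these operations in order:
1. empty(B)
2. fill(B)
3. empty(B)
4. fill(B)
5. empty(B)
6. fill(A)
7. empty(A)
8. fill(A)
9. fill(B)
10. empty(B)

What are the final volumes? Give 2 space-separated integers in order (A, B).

Step 1: empty(B) -> (A=0 B=0)
Step 2: fill(B) -> (A=0 B=11)
Step 3: empty(B) -> (A=0 B=0)
Step 4: fill(B) -> (A=0 B=11)
Step 5: empty(B) -> (A=0 B=0)
Step 6: fill(A) -> (A=8 B=0)
Step 7: empty(A) -> (A=0 B=0)
Step 8: fill(A) -> (A=8 B=0)
Step 9: fill(B) -> (A=8 B=11)
Step 10: empty(B) -> (A=8 B=0)

Answer: 8 0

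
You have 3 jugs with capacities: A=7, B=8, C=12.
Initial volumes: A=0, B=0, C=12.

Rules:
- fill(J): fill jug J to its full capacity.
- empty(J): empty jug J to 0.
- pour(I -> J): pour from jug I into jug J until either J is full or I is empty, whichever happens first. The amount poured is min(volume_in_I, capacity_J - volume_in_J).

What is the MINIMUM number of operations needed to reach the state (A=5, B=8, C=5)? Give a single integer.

BFS from (A=0, B=0, C=12). One shortest path:
  1. fill(A) -> (A=7 B=0 C=12)
  2. pour(A -> B) -> (A=0 B=7 C=12)
  3. fill(A) -> (A=7 B=7 C=12)
  4. pour(A -> B) -> (A=6 B=8 C=12)
  5. empty(B) -> (A=6 B=0 C=12)
  6. pour(A -> B) -> (A=0 B=6 C=12)
  7. pour(C -> A) -> (A=7 B=6 C=5)
  8. pour(A -> B) -> (A=5 B=8 C=5)
Reached target in 8 moves.

Answer: 8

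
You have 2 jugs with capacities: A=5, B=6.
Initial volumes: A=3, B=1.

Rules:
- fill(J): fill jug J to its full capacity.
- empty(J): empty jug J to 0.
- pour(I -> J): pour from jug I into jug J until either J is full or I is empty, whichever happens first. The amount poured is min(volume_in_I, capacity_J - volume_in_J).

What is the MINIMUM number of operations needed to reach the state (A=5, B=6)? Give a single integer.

Answer: 2

Derivation:
BFS from (A=3, B=1). One shortest path:
  1. fill(A) -> (A=5 B=1)
  2. fill(B) -> (A=5 B=6)
Reached target in 2 moves.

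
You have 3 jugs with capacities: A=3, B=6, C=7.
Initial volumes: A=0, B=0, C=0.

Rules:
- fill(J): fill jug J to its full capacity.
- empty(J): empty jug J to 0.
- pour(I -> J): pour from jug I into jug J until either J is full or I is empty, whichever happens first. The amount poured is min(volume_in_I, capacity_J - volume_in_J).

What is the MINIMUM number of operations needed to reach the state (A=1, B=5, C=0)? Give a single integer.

Answer: 7

Derivation:
BFS from (A=0, B=0, C=0). One shortest path:
  1. fill(C) -> (A=0 B=0 C=7)
  2. pour(C -> B) -> (A=0 B=6 C=1)
  3. pour(C -> A) -> (A=1 B=6 C=0)
  4. pour(B -> C) -> (A=1 B=0 C=6)
  5. fill(B) -> (A=1 B=6 C=6)
  6. pour(B -> C) -> (A=1 B=5 C=7)
  7. empty(C) -> (A=1 B=5 C=0)
Reached target in 7 moves.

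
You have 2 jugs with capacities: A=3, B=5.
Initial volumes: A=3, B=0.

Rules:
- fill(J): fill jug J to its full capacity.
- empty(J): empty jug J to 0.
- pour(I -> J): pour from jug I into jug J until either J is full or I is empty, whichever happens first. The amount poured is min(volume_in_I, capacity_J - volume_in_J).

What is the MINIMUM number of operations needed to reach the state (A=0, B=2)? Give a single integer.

Answer: 4

Derivation:
BFS from (A=3, B=0). One shortest path:
  1. empty(A) -> (A=0 B=0)
  2. fill(B) -> (A=0 B=5)
  3. pour(B -> A) -> (A=3 B=2)
  4. empty(A) -> (A=0 B=2)
Reached target in 4 moves.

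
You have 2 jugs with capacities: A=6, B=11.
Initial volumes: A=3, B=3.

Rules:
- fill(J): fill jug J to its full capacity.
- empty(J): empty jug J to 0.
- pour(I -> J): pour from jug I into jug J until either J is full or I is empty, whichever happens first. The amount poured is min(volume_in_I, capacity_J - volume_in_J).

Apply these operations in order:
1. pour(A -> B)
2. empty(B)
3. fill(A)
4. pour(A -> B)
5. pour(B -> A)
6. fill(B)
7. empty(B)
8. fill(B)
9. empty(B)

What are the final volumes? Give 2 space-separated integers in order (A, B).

Step 1: pour(A -> B) -> (A=0 B=6)
Step 2: empty(B) -> (A=0 B=0)
Step 3: fill(A) -> (A=6 B=0)
Step 4: pour(A -> B) -> (A=0 B=6)
Step 5: pour(B -> A) -> (A=6 B=0)
Step 6: fill(B) -> (A=6 B=11)
Step 7: empty(B) -> (A=6 B=0)
Step 8: fill(B) -> (A=6 B=11)
Step 9: empty(B) -> (A=6 B=0)

Answer: 6 0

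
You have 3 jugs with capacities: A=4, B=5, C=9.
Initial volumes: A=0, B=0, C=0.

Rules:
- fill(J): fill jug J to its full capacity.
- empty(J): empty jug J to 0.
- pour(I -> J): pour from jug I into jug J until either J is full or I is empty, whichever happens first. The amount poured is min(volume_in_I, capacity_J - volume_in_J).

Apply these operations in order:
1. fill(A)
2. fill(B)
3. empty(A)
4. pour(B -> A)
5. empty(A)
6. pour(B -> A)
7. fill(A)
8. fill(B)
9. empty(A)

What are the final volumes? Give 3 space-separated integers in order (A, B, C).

Answer: 0 5 0

Derivation:
Step 1: fill(A) -> (A=4 B=0 C=0)
Step 2: fill(B) -> (A=4 B=5 C=0)
Step 3: empty(A) -> (A=0 B=5 C=0)
Step 4: pour(B -> A) -> (A=4 B=1 C=0)
Step 5: empty(A) -> (A=0 B=1 C=0)
Step 6: pour(B -> A) -> (A=1 B=0 C=0)
Step 7: fill(A) -> (A=4 B=0 C=0)
Step 8: fill(B) -> (A=4 B=5 C=0)
Step 9: empty(A) -> (A=0 B=5 C=0)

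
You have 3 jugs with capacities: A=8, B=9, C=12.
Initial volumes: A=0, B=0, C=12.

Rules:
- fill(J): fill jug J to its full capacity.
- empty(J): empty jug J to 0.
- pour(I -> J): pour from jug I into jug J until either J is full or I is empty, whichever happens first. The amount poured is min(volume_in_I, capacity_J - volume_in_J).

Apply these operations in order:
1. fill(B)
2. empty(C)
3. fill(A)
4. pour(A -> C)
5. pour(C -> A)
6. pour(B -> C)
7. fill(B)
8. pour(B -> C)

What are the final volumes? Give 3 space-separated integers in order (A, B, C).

Answer: 8 6 12

Derivation:
Step 1: fill(B) -> (A=0 B=9 C=12)
Step 2: empty(C) -> (A=0 B=9 C=0)
Step 3: fill(A) -> (A=8 B=9 C=0)
Step 4: pour(A -> C) -> (A=0 B=9 C=8)
Step 5: pour(C -> A) -> (A=8 B=9 C=0)
Step 6: pour(B -> C) -> (A=8 B=0 C=9)
Step 7: fill(B) -> (A=8 B=9 C=9)
Step 8: pour(B -> C) -> (A=8 B=6 C=12)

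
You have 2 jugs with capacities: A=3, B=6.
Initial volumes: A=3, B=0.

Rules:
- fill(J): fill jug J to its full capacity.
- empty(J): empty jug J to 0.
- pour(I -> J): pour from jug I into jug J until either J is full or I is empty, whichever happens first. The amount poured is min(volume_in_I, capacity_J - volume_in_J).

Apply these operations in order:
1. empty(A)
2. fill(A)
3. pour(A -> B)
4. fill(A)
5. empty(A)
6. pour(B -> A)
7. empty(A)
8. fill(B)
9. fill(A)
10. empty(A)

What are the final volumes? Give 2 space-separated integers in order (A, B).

Step 1: empty(A) -> (A=0 B=0)
Step 2: fill(A) -> (A=3 B=0)
Step 3: pour(A -> B) -> (A=0 B=3)
Step 4: fill(A) -> (A=3 B=3)
Step 5: empty(A) -> (A=0 B=3)
Step 6: pour(B -> A) -> (A=3 B=0)
Step 7: empty(A) -> (A=0 B=0)
Step 8: fill(B) -> (A=0 B=6)
Step 9: fill(A) -> (A=3 B=6)
Step 10: empty(A) -> (A=0 B=6)

Answer: 0 6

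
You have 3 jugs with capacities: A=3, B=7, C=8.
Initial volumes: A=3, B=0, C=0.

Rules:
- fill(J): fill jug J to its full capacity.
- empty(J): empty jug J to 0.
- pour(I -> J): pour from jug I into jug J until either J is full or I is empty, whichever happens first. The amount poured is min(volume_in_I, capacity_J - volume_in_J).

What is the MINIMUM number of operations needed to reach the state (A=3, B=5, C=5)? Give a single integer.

Answer: 6

Derivation:
BFS from (A=3, B=0, C=0). One shortest path:
  1. fill(B) -> (A=3 B=7 C=0)
  2. pour(A -> C) -> (A=0 B=7 C=3)
  3. fill(A) -> (A=3 B=7 C=3)
  4. pour(A -> C) -> (A=0 B=7 C=6)
  5. pour(B -> C) -> (A=0 B=5 C=8)
  6. pour(C -> A) -> (A=3 B=5 C=5)
Reached target in 6 moves.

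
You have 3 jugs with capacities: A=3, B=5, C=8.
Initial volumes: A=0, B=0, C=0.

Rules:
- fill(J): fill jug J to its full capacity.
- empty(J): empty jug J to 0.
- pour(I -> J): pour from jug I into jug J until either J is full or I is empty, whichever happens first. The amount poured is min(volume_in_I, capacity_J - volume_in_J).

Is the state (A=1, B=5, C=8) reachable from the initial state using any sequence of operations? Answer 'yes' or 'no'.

Answer: yes

Derivation:
BFS from (A=0, B=0, C=0):
  1. fill(A) -> (A=3 B=0 C=0)
  2. fill(C) -> (A=3 B=0 C=8)
  3. pour(A -> B) -> (A=0 B=3 C=8)
  4. fill(A) -> (A=3 B=3 C=8)
  5. pour(A -> B) -> (A=1 B=5 C=8)
Target reached → yes.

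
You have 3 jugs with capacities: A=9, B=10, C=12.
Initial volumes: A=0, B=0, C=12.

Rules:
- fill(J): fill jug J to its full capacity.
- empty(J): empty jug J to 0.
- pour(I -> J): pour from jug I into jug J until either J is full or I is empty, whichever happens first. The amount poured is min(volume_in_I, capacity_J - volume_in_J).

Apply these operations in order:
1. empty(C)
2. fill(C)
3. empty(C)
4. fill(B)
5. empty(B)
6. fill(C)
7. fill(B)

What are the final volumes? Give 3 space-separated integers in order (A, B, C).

Answer: 0 10 12

Derivation:
Step 1: empty(C) -> (A=0 B=0 C=0)
Step 2: fill(C) -> (A=0 B=0 C=12)
Step 3: empty(C) -> (A=0 B=0 C=0)
Step 4: fill(B) -> (A=0 B=10 C=0)
Step 5: empty(B) -> (A=0 B=0 C=0)
Step 6: fill(C) -> (A=0 B=0 C=12)
Step 7: fill(B) -> (A=0 B=10 C=12)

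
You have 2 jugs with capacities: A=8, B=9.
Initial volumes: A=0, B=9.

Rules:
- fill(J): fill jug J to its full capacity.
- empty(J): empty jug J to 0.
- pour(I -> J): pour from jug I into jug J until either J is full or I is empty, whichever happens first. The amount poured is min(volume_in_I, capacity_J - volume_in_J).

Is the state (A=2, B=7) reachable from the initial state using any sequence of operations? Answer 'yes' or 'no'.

Answer: no

Derivation:
BFS explored all 34 reachable states.
Reachable set includes: (0,0), (0,1), (0,2), (0,3), (0,4), (0,5), (0,6), (0,7), (0,8), (0,9), (1,0), (1,9) ...
Target (A=2, B=7) not in reachable set → no.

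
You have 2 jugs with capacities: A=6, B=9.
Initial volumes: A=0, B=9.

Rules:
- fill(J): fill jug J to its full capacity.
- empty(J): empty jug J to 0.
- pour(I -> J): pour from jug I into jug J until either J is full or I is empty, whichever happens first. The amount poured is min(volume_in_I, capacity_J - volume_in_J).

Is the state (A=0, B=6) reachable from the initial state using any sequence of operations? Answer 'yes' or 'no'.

BFS from (A=0, B=9):
  1. fill(A) -> (A=6 B=9)
  2. empty(B) -> (A=6 B=0)
  3. pour(A -> B) -> (A=0 B=6)
Target reached → yes.

Answer: yes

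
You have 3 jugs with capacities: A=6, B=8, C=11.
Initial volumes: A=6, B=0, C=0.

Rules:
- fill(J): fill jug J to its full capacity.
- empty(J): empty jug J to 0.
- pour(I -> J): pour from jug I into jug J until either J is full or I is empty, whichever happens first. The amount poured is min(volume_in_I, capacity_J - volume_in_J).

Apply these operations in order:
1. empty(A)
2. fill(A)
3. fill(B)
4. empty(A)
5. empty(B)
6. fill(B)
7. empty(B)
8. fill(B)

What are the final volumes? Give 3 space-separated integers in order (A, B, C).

Step 1: empty(A) -> (A=0 B=0 C=0)
Step 2: fill(A) -> (A=6 B=0 C=0)
Step 3: fill(B) -> (A=6 B=8 C=0)
Step 4: empty(A) -> (A=0 B=8 C=0)
Step 5: empty(B) -> (A=0 B=0 C=0)
Step 6: fill(B) -> (A=0 B=8 C=0)
Step 7: empty(B) -> (A=0 B=0 C=0)
Step 8: fill(B) -> (A=0 B=8 C=0)

Answer: 0 8 0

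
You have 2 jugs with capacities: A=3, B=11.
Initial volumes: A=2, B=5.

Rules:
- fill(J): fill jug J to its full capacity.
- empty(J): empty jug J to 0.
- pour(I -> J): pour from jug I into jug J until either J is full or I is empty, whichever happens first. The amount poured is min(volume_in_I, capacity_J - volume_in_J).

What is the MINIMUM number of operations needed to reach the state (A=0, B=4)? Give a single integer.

Answer: 2

Derivation:
BFS from (A=2, B=5). One shortest path:
  1. pour(B -> A) -> (A=3 B=4)
  2. empty(A) -> (A=0 B=4)
Reached target in 2 moves.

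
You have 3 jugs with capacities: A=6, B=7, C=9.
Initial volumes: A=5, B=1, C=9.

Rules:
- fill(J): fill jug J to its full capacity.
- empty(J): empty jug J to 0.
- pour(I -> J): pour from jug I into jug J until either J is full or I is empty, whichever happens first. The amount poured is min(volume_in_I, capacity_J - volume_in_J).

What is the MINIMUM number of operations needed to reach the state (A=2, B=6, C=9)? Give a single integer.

Answer: 6

Derivation:
BFS from (A=5, B=1, C=9). One shortest path:
  1. empty(B) -> (A=5 B=0 C=9)
  2. pour(C -> B) -> (A=5 B=7 C=2)
  3. pour(B -> A) -> (A=6 B=6 C=2)
  4. empty(A) -> (A=0 B=6 C=2)
  5. pour(C -> A) -> (A=2 B=6 C=0)
  6. fill(C) -> (A=2 B=6 C=9)
Reached target in 6 moves.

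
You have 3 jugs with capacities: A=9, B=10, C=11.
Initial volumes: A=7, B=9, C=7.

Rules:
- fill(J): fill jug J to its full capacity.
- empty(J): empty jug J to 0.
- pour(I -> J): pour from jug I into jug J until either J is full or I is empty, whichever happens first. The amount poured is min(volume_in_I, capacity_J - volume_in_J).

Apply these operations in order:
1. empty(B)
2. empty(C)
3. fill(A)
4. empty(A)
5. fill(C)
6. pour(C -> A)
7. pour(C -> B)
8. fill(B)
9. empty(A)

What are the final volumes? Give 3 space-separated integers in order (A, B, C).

Step 1: empty(B) -> (A=7 B=0 C=7)
Step 2: empty(C) -> (A=7 B=0 C=0)
Step 3: fill(A) -> (A=9 B=0 C=0)
Step 4: empty(A) -> (A=0 B=0 C=0)
Step 5: fill(C) -> (A=0 B=0 C=11)
Step 6: pour(C -> A) -> (A=9 B=0 C=2)
Step 7: pour(C -> B) -> (A=9 B=2 C=0)
Step 8: fill(B) -> (A=9 B=10 C=0)
Step 9: empty(A) -> (A=0 B=10 C=0)

Answer: 0 10 0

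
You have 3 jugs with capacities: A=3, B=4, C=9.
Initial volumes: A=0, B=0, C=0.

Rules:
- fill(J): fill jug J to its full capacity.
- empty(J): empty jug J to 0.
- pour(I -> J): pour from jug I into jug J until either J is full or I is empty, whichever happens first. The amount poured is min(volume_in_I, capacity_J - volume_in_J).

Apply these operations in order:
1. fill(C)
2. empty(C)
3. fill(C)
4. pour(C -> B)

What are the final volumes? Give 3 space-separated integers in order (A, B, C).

Answer: 0 4 5

Derivation:
Step 1: fill(C) -> (A=0 B=0 C=9)
Step 2: empty(C) -> (A=0 B=0 C=0)
Step 3: fill(C) -> (A=0 B=0 C=9)
Step 4: pour(C -> B) -> (A=0 B=4 C=5)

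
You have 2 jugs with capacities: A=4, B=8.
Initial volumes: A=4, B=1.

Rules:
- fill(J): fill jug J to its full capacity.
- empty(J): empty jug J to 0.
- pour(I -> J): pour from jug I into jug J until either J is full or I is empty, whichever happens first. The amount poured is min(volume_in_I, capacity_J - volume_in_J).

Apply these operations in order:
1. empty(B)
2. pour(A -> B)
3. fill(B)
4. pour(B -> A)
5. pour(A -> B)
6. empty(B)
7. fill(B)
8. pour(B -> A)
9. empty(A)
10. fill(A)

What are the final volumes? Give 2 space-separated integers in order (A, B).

Answer: 4 4

Derivation:
Step 1: empty(B) -> (A=4 B=0)
Step 2: pour(A -> B) -> (A=0 B=4)
Step 3: fill(B) -> (A=0 B=8)
Step 4: pour(B -> A) -> (A=4 B=4)
Step 5: pour(A -> B) -> (A=0 B=8)
Step 6: empty(B) -> (A=0 B=0)
Step 7: fill(B) -> (A=0 B=8)
Step 8: pour(B -> A) -> (A=4 B=4)
Step 9: empty(A) -> (A=0 B=4)
Step 10: fill(A) -> (A=4 B=4)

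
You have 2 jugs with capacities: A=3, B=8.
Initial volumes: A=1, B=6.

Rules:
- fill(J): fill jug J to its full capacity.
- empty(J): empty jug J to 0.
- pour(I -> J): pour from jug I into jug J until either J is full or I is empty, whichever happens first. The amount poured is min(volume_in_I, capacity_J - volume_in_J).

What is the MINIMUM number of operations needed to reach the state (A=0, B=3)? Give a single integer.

Answer: 3

Derivation:
BFS from (A=1, B=6). One shortest path:
  1. fill(A) -> (A=3 B=6)
  2. empty(B) -> (A=3 B=0)
  3. pour(A -> B) -> (A=0 B=3)
Reached target in 3 moves.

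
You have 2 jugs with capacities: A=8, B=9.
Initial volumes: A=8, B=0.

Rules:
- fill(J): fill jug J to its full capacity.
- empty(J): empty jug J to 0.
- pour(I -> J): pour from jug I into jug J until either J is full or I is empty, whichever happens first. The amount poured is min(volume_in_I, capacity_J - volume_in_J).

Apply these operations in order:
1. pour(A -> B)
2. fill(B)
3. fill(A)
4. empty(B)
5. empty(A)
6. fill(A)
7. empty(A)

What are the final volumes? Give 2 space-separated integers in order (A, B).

Answer: 0 0

Derivation:
Step 1: pour(A -> B) -> (A=0 B=8)
Step 2: fill(B) -> (A=0 B=9)
Step 3: fill(A) -> (A=8 B=9)
Step 4: empty(B) -> (A=8 B=0)
Step 5: empty(A) -> (A=0 B=0)
Step 6: fill(A) -> (A=8 B=0)
Step 7: empty(A) -> (A=0 B=0)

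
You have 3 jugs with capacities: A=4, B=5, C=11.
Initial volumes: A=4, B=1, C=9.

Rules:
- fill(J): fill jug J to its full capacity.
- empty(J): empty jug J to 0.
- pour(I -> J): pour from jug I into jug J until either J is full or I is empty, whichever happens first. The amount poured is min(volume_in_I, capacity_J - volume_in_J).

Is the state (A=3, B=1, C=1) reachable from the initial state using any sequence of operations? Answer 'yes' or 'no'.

Answer: no

Derivation:
BFS explored all 240 reachable states.
Reachable set includes: (0,0,0), (0,0,1), (0,0,2), (0,0,3), (0,0,4), (0,0,5), (0,0,6), (0,0,7), (0,0,8), (0,0,9), (0,0,10), (0,0,11) ...
Target (A=3, B=1, C=1) not in reachable set → no.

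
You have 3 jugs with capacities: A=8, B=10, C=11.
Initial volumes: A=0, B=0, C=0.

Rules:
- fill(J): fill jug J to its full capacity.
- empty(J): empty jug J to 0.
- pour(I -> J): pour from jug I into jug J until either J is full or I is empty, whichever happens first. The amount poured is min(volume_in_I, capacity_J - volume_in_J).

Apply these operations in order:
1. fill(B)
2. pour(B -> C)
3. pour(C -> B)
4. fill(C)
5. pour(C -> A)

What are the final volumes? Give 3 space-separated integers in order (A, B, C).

Step 1: fill(B) -> (A=0 B=10 C=0)
Step 2: pour(B -> C) -> (A=0 B=0 C=10)
Step 3: pour(C -> B) -> (A=0 B=10 C=0)
Step 4: fill(C) -> (A=0 B=10 C=11)
Step 5: pour(C -> A) -> (A=8 B=10 C=3)

Answer: 8 10 3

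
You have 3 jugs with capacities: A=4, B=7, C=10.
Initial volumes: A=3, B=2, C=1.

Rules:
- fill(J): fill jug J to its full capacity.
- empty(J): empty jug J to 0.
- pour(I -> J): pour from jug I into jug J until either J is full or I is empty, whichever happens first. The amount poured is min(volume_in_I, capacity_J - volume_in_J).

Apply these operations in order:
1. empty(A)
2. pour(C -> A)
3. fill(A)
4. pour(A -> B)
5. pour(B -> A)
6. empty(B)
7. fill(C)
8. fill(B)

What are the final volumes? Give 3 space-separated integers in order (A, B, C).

Answer: 4 7 10

Derivation:
Step 1: empty(A) -> (A=0 B=2 C=1)
Step 2: pour(C -> A) -> (A=1 B=2 C=0)
Step 3: fill(A) -> (A=4 B=2 C=0)
Step 4: pour(A -> B) -> (A=0 B=6 C=0)
Step 5: pour(B -> A) -> (A=4 B=2 C=0)
Step 6: empty(B) -> (A=4 B=0 C=0)
Step 7: fill(C) -> (A=4 B=0 C=10)
Step 8: fill(B) -> (A=4 B=7 C=10)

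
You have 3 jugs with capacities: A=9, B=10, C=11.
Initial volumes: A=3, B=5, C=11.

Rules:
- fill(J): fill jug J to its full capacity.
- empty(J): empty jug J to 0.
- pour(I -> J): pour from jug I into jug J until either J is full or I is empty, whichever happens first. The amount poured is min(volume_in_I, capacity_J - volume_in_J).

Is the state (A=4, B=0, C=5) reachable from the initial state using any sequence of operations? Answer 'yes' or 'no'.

Answer: yes

Derivation:
BFS from (A=3, B=5, C=11):
  1. pour(C -> A) -> (A=9 B=5 C=5)
  2. pour(A -> B) -> (A=4 B=10 C=5)
  3. empty(B) -> (A=4 B=0 C=5)
Target reached → yes.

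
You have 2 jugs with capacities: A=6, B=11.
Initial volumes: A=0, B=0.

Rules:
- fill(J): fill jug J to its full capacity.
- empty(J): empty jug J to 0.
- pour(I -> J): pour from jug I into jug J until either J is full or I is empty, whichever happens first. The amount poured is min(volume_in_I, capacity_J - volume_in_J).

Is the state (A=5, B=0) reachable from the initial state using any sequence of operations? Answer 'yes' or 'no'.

Answer: yes

Derivation:
BFS from (A=0, B=0):
  1. fill(B) -> (A=0 B=11)
  2. pour(B -> A) -> (A=6 B=5)
  3. empty(A) -> (A=0 B=5)
  4. pour(B -> A) -> (A=5 B=0)
Target reached → yes.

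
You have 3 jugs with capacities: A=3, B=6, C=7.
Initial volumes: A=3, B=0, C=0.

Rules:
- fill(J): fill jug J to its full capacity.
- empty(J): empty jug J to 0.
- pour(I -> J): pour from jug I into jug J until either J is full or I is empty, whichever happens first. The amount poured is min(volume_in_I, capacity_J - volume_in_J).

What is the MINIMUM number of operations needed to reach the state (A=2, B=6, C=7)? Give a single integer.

BFS from (A=3, B=0, C=0). One shortest path:
  1. fill(B) -> (A=3 B=6 C=0)
  2. pour(B -> C) -> (A=3 B=0 C=6)
  3. fill(B) -> (A=3 B=6 C=6)
  4. pour(A -> C) -> (A=2 B=6 C=7)
Reached target in 4 moves.

Answer: 4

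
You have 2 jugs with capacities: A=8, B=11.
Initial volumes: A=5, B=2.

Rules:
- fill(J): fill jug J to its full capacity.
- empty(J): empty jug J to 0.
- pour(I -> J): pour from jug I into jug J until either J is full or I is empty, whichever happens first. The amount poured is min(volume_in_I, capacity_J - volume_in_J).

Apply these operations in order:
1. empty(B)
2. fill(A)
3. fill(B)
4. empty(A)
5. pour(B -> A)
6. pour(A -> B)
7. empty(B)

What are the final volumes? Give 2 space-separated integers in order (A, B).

Answer: 0 0

Derivation:
Step 1: empty(B) -> (A=5 B=0)
Step 2: fill(A) -> (A=8 B=0)
Step 3: fill(B) -> (A=8 B=11)
Step 4: empty(A) -> (A=0 B=11)
Step 5: pour(B -> A) -> (A=8 B=3)
Step 6: pour(A -> B) -> (A=0 B=11)
Step 7: empty(B) -> (A=0 B=0)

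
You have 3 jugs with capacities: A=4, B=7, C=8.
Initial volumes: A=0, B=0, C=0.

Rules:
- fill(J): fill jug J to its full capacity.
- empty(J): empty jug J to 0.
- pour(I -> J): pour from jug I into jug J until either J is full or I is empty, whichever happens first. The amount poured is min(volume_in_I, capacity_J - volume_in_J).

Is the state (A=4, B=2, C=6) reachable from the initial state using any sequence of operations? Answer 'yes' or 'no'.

BFS from (A=0, B=0, C=0):
  1. fill(C) -> (A=0 B=0 C=8)
  2. pour(C -> B) -> (A=0 B=7 C=1)
  3. pour(B -> A) -> (A=4 B=3 C=1)
  4. empty(A) -> (A=0 B=3 C=1)
  5. pour(B -> A) -> (A=3 B=0 C=1)
  6. pour(C -> B) -> (A=3 B=1 C=0)
  7. fill(C) -> (A=3 B=1 C=8)
  8. pour(C -> B) -> (A=3 B=7 C=2)
  9. pour(B -> A) -> (A=4 B=6 C=2)
  10. pour(A -> C) -> (A=0 B=6 C=6)
  11. pour(B -> A) -> (A=4 B=2 C=6)
Target reached → yes.

Answer: yes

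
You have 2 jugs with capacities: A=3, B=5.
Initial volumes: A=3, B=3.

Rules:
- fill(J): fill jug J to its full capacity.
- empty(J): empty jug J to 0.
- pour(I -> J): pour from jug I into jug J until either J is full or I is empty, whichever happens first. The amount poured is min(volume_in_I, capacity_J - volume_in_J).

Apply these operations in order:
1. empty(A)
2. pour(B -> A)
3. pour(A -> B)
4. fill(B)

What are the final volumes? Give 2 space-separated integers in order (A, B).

Answer: 0 5

Derivation:
Step 1: empty(A) -> (A=0 B=3)
Step 2: pour(B -> A) -> (A=3 B=0)
Step 3: pour(A -> B) -> (A=0 B=3)
Step 4: fill(B) -> (A=0 B=5)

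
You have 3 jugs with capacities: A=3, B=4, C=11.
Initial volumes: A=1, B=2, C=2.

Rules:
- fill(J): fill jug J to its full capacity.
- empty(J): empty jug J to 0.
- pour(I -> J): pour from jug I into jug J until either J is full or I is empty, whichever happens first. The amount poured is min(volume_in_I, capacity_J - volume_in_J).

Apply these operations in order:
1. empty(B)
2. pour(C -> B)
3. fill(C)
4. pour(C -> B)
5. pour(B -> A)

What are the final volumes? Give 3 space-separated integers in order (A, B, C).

Step 1: empty(B) -> (A=1 B=0 C=2)
Step 2: pour(C -> B) -> (A=1 B=2 C=0)
Step 3: fill(C) -> (A=1 B=2 C=11)
Step 4: pour(C -> B) -> (A=1 B=4 C=9)
Step 5: pour(B -> A) -> (A=3 B=2 C=9)

Answer: 3 2 9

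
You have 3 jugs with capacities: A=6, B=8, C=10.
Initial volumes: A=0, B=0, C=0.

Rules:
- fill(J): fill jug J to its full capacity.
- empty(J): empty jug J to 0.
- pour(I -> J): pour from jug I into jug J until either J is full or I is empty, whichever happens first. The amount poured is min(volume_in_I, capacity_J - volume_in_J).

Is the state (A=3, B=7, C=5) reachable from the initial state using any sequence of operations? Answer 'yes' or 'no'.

BFS explored all 96 reachable states.
Reachable set includes: (0,0,0), (0,0,2), (0,0,4), (0,0,6), (0,0,8), (0,0,10), (0,2,0), (0,2,2), (0,2,4), (0,2,6), (0,2,8), (0,2,10) ...
Target (A=3, B=7, C=5) not in reachable set → no.

Answer: no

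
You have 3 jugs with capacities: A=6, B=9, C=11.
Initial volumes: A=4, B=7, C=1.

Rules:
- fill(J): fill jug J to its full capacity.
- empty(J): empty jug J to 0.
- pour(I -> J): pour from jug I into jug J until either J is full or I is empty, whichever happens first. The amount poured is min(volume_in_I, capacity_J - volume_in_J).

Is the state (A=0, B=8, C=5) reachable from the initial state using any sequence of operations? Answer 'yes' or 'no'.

Answer: yes

Derivation:
BFS from (A=4, B=7, C=1):
  1. empty(A) -> (A=0 B=7 C=1)
  2. pour(C -> B) -> (A=0 B=8 C=0)
  3. fill(C) -> (A=0 B=8 C=11)
  4. pour(C -> A) -> (A=6 B=8 C=5)
  5. empty(A) -> (A=0 B=8 C=5)
Target reached → yes.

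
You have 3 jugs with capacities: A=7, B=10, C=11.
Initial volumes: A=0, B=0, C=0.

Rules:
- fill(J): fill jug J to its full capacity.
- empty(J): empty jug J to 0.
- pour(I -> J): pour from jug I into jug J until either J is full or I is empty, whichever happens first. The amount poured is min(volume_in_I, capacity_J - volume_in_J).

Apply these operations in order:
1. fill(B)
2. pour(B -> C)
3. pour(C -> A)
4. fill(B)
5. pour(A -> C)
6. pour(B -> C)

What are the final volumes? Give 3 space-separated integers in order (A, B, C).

Answer: 0 9 11

Derivation:
Step 1: fill(B) -> (A=0 B=10 C=0)
Step 2: pour(B -> C) -> (A=0 B=0 C=10)
Step 3: pour(C -> A) -> (A=7 B=0 C=3)
Step 4: fill(B) -> (A=7 B=10 C=3)
Step 5: pour(A -> C) -> (A=0 B=10 C=10)
Step 6: pour(B -> C) -> (A=0 B=9 C=11)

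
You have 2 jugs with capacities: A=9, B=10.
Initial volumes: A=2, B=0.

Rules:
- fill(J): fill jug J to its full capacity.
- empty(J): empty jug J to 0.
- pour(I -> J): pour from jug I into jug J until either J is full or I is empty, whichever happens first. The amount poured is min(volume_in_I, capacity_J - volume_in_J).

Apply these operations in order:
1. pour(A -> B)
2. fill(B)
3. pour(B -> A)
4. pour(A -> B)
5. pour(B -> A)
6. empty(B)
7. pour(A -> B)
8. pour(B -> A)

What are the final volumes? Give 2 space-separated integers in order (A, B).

Answer: 9 0

Derivation:
Step 1: pour(A -> B) -> (A=0 B=2)
Step 2: fill(B) -> (A=0 B=10)
Step 3: pour(B -> A) -> (A=9 B=1)
Step 4: pour(A -> B) -> (A=0 B=10)
Step 5: pour(B -> A) -> (A=9 B=1)
Step 6: empty(B) -> (A=9 B=0)
Step 7: pour(A -> B) -> (A=0 B=9)
Step 8: pour(B -> A) -> (A=9 B=0)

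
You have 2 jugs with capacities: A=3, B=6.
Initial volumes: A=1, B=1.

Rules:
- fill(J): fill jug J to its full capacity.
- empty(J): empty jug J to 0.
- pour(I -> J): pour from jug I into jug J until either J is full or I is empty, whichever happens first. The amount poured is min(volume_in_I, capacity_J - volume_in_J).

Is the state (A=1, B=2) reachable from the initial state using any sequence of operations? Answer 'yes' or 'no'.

BFS explored all 19 reachable states.
Reachable set includes: (0,0), (0,1), (0,2), (0,3), (0,4), (0,5), (0,6), (1,0), (1,1), (1,6), (2,0), (2,6) ...
Target (A=1, B=2) not in reachable set → no.

Answer: no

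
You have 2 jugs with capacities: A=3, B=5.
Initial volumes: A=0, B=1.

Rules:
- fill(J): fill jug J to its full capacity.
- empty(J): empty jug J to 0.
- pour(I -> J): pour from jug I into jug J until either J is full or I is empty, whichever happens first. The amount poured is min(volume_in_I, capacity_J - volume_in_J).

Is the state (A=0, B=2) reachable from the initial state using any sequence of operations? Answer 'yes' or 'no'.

BFS from (A=0, B=1):
  1. fill(B) -> (A=0 B=5)
  2. pour(B -> A) -> (A=3 B=2)
  3. empty(A) -> (A=0 B=2)
Target reached → yes.

Answer: yes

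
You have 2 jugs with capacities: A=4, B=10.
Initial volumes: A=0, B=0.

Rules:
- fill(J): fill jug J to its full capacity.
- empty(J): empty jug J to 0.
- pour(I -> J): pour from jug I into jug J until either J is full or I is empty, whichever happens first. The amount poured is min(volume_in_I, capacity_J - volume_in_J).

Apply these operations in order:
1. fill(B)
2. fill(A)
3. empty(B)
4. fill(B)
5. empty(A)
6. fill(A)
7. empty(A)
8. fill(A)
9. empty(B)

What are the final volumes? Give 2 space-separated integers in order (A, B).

Step 1: fill(B) -> (A=0 B=10)
Step 2: fill(A) -> (A=4 B=10)
Step 3: empty(B) -> (A=4 B=0)
Step 4: fill(B) -> (A=4 B=10)
Step 5: empty(A) -> (A=0 B=10)
Step 6: fill(A) -> (A=4 B=10)
Step 7: empty(A) -> (A=0 B=10)
Step 8: fill(A) -> (A=4 B=10)
Step 9: empty(B) -> (A=4 B=0)

Answer: 4 0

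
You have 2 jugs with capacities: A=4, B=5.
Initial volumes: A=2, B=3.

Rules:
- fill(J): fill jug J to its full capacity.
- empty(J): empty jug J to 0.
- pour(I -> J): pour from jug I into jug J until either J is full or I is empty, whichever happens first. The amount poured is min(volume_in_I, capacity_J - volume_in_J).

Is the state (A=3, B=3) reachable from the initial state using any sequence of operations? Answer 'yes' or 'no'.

Answer: no

Derivation:
BFS explored all 19 reachable states.
Reachable set includes: (0,0), (0,1), (0,2), (0,3), (0,4), (0,5), (1,0), (1,5), (2,0), (2,3), (2,5), (3,0) ...
Target (A=3, B=3) not in reachable set → no.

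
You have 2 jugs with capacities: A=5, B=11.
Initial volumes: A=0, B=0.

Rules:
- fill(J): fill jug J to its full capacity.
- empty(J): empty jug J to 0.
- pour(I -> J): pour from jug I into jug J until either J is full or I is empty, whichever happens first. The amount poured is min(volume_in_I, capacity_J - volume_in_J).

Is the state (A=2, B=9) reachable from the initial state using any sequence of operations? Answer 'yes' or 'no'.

BFS explored all 32 reachable states.
Reachable set includes: (0,0), (0,1), (0,2), (0,3), (0,4), (0,5), (0,6), (0,7), (0,8), (0,9), (0,10), (0,11) ...
Target (A=2, B=9) not in reachable set → no.

Answer: no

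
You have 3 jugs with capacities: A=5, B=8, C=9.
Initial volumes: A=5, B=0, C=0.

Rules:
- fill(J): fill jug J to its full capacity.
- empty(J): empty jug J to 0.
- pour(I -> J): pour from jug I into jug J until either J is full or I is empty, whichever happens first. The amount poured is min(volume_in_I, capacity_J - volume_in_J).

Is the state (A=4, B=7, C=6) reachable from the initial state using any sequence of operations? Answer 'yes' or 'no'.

BFS explored all 316 reachable states.
Reachable set includes: (0,0,0), (0,0,1), (0,0,2), (0,0,3), (0,0,4), (0,0,5), (0,0,6), (0,0,7), (0,0,8), (0,0,9), (0,1,0), (0,1,1) ...
Target (A=4, B=7, C=6) not in reachable set → no.

Answer: no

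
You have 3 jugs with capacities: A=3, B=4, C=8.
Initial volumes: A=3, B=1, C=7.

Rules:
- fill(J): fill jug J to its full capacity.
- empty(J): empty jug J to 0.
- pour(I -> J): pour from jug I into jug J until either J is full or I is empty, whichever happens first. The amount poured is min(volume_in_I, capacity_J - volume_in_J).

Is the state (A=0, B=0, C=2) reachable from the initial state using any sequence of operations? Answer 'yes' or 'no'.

Answer: yes

Derivation:
BFS from (A=3, B=1, C=7):
  1. empty(B) -> (A=3 B=0 C=7)
  2. pour(A -> C) -> (A=2 B=0 C=8)
  3. empty(C) -> (A=2 B=0 C=0)
  4. pour(A -> C) -> (A=0 B=0 C=2)
Target reached → yes.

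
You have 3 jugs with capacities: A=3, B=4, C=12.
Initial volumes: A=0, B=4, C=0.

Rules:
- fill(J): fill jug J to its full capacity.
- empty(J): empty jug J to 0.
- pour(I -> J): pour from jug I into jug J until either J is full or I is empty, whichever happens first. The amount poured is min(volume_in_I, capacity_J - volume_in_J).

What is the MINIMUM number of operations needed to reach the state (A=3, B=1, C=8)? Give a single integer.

Answer: 4

Derivation:
BFS from (A=0, B=4, C=0). One shortest path:
  1. empty(B) -> (A=0 B=0 C=0)
  2. fill(C) -> (A=0 B=0 C=12)
  3. pour(C -> B) -> (A=0 B=4 C=8)
  4. pour(B -> A) -> (A=3 B=1 C=8)
Reached target in 4 moves.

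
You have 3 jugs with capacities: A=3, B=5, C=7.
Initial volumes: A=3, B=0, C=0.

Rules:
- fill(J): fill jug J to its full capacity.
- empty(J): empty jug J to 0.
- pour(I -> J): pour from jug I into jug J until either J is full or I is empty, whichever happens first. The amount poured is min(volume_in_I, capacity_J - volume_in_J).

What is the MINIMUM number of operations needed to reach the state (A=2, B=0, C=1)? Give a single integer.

Answer: 7

Derivation:
BFS from (A=3, B=0, C=0). One shortest path:
  1. fill(B) -> (A=3 B=5 C=0)
  2. pour(A -> C) -> (A=0 B=5 C=3)
  3. pour(B -> A) -> (A=3 B=2 C=3)
  4. pour(A -> C) -> (A=0 B=2 C=6)
  5. pour(B -> A) -> (A=2 B=0 C=6)
  6. pour(C -> B) -> (A=2 B=5 C=1)
  7. empty(B) -> (A=2 B=0 C=1)
Reached target in 7 moves.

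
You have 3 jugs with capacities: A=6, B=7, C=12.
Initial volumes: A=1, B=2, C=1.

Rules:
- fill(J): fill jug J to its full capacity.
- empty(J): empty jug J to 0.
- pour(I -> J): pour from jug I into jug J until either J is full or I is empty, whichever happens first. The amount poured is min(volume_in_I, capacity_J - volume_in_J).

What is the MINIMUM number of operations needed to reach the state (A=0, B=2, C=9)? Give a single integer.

Answer: 4

Derivation:
BFS from (A=1, B=2, C=1). One shortest path:
  1. pour(B -> C) -> (A=1 B=0 C=3)
  2. fill(B) -> (A=1 B=7 C=3)
  3. pour(B -> A) -> (A=6 B=2 C=3)
  4. pour(A -> C) -> (A=0 B=2 C=9)
Reached target in 4 moves.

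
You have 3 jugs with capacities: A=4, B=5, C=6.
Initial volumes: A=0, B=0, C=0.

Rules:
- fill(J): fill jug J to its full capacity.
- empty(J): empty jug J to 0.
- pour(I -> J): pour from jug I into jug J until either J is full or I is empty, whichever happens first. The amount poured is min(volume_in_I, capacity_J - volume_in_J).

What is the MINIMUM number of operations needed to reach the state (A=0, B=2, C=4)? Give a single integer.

Answer: 4

Derivation:
BFS from (A=0, B=0, C=0). One shortest path:
  1. fill(C) -> (A=0 B=0 C=6)
  2. pour(C -> A) -> (A=4 B=0 C=2)
  3. pour(C -> B) -> (A=4 B=2 C=0)
  4. pour(A -> C) -> (A=0 B=2 C=4)
Reached target in 4 moves.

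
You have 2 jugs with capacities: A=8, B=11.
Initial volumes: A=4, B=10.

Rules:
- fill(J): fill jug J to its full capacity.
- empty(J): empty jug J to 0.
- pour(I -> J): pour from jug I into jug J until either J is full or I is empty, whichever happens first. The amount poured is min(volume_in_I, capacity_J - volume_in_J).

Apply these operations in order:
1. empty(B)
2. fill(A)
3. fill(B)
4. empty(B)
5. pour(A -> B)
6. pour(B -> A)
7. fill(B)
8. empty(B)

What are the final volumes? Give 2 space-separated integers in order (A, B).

Answer: 8 0

Derivation:
Step 1: empty(B) -> (A=4 B=0)
Step 2: fill(A) -> (A=8 B=0)
Step 3: fill(B) -> (A=8 B=11)
Step 4: empty(B) -> (A=8 B=0)
Step 5: pour(A -> B) -> (A=0 B=8)
Step 6: pour(B -> A) -> (A=8 B=0)
Step 7: fill(B) -> (A=8 B=11)
Step 8: empty(B) -> (A=8 B=0)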